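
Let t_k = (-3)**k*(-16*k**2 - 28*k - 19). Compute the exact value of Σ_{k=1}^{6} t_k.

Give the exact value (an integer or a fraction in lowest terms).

Ratio r(k) = 3*(-16*k**2 - 60*k - 63)/(16*k**2 + 28*k + 19).
Take A(k)=-3, B(k)=1, C(k)=k**2 + 7*k/4 + 19/16.
Key eq: (-3)·f(k+1) = (1)·f(k) + (k**2 + 7*k/4 + 19/16).
From deg A=0, deg B=0, deg C=2: d=2.
Solve for f: f(k) = -(4*k**2 + k + 1)/16 (degree 2 ≤ 2).
Certificate R = B(k−1)f/C = -(4*k**2 + k + 1)/(16*k**2 + 28*k + 19) gives s_k = (-3)**k*(4*k**2 + k + 1).
s_(k+1) − s_k = (-3)**k*(-16*k**2 - 28*k - 19) = t_k.
Evaluate s at k=7 and k=1: -446148 and -18; difference -446130.

Σ = -446130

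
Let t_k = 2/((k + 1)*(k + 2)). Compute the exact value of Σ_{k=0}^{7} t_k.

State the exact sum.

The ratio is (k + 1)/(k + 3).
So A=k + 1 and B=k + 3, with C=1.
Solve (k + 1)·f(k+1) − (k + 2)·f(k) = 1.
Bound: deg f ≤ 1.
A polynomial solution: f(k) = k.
Then R = B(k−1)f/C = k*(k + 2), so s_k = R(k)·t_k = 2*k/(k + 1).
Check: Δs_k = 2/(k**2 + 3*k + 2). ✓
Evaluate s at k=8 and k=0: 16/9 and 0; difference 16/9.

Σ = 16/9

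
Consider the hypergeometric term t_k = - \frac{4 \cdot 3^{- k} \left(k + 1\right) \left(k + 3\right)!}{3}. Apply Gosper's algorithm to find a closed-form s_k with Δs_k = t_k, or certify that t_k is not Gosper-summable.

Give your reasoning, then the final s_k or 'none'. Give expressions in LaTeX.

Compute t_(k+1)/t_k: get (k + 2)*(k + 4)/(3*(k + 1)).
Take A(k)=k/3 + 4/3, B(k)=1, C(k)=k + 1.
Solve (k/3 + 4/3)·f(k+1) − (1)·f(k) = k + 1.
Bound: deg f ≤ 0.
A polynomial solution: f(k) = 3.
So s_k = (B(k−1)f/C)·t_k = (3/(k + 1))·t_k = -4*factorial(k + 3)/3**k.
Check: Δs_k = -4*(k + 1)*factorial(k + 3)/(3*3**k). ✓

s_k = - 4 \cdot 3^{- k} \left(k + 3\right)!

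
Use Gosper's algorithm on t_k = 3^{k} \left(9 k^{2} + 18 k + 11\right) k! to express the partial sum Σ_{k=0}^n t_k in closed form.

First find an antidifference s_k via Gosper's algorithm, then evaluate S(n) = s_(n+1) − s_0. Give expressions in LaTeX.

Compute t_(k+1)/t_k: get 3*(9*k**3 + 45*k**2 + 74*k + 38)/(9*k**2 + 18*k + 11).
Normal form (A,B,C) = (3*k + 3, 1, k**2 + 2*k + 11/9).
f must satisfy (3*k + 3)·f(k+1) − (1)·f(k) = k**2 + 2*k + 11/9.
From deg A=1, deg B=0, deg C=2: d=1.
Coefficient equations give f(k) = (3*k + 1)/9.
Get s_k = R·t_k = 3**k*(3*k + 1)*factorial(k) with R(k) = B(k−1)f(k)/C(k) = (3*k + 1)/(9*k**2 + 18*k + 11).
Δs = 3**k*(9*k**2 + 18*k + 11)*factorial(k), as required.
Σ_(k=0)^n t_k = s_(n+1) − s_(0) = (3**(n + 1)*(3*n + 4)*factorial(n + 1)) − (1), i.e. 9*3**n*n**2*factorial(n) + 21*3**n*n*factorial(n) + 12*3**n*factorial(n) - 1.

S(n) = 9 \cdot 3^{n} n^{2} n! + 21 \cdot 3^{n} n n! + 12 \cdot 3^{n} n! - 1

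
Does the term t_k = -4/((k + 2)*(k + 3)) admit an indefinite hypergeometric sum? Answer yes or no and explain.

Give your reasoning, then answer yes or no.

Yes. s_k = -2*k/(k + 2).

r(k) = (k + 2)/(k + 4) after simplifying.
A = k + 2, B = k + 4, C = 1.
Set up (k + 2)·f(k+1) − (k + 3)·f(k) − (1) = 0.
deg f ≤ 1 (via 1,1,0).
Solve for f: f(k) = k/2 (degree 1 ≤ 1).
R(k) = B(k−1)·f(k)/C(k) = k*(k + 3)/2; s_k = R·t_k = -2*k/(k + 2).
Check: Δs_k = -4/(k**2 + 5*k + 6). ✓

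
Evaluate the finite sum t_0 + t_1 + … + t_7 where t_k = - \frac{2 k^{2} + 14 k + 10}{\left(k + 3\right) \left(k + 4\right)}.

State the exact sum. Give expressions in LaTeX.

Step 1: r(k) = (k + 3)*(7*k + (k + 1)**2 + 12)/((k + 5)*(k**2 + 7*k + 5)).
Gosper form: A/B · C(k+1)/C(k) with A=k + 3, B=k + 5, C=k**2 + 7*k + 5.
Key eq: (k + 3)·f(k+1) = (k + 4)·f(k) + (k**2 + 7*k + 5).
From deg A=1, deg B=1, deg C=2: d=2.
Solve for f: f(k) = k*(3*k + 2)/3 (degree 2 ≤ 2).
R(k) = B(k−1)·f(k)/C(k) = k*(k + 4)*(3*k + 2)/(3*(k**2 + 7*k + 5)); s_k = R·t_k = -2*k*(3*k + 2)/(3*k + 9).
Check: Δs_k = 2*(-k**2 - 7*k - 5)/(k**2 + 7*k + 12). ✓
Evaluate s at k=8 and k=0: -416/33 and 0; difference -416/33.

Σ = -416/33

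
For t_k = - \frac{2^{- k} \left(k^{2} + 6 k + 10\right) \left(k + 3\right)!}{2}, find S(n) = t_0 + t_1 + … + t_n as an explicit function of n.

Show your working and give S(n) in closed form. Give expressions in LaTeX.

S(n) = 18 - \frac{2^{- n} n \left(n + 4\right)!}{2} - 2 \cdot 2^{- n} \left(n + 4\right)!

The ratio is (k + 4)*(6*k + (k + 1)**2 + 16)/(2*(k**2 + 6*k + 10)).
Normal form (A,B,C) = (k/2 + 2, 1, k**2 + 6*k + 10).
Key eq: (k/2 + 2)·f(k+1) = (1)·f(k) + (k**2 + 6*k + 10).
Bound: deg f ≤ 1.
A polynomial solution: f(k) = 2*(k + 3).
So s_k = (B(k−1)f/C)·t_k = (2*(k + 3)/(k**2 + 6*k + 10))·t_k = -(k + 3)*factorial(k + 3)/2**k.
Verify: -(k**2 + 6*k + 10)*factorial(k + 3)/(2*2**k) matches t_k.
s_(n+1) = -2**(-n - 1)*(n + 4)*factorial(n + 4) and s_(0) = -18, so S(n) = 18 - n*factorial(n + 4)/(2*2**n) - 2*factorial(n + 4)/2**n.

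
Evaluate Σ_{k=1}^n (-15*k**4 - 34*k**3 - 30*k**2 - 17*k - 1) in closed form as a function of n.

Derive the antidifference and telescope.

S(n) = n*(-3*n**4 - 16*n**3 - 32*n**2 - 32*n - 14)

Step 1: r(k) = (15*k**4 + 94*k**3 + 222*k**2 + 239*k + 97)/(15*k**4 + 34*k**3 + 30*k**2 + 17*k + 1).
So A=1 and B=1, with C=k**4 + 34*k**3/15 + 2*k**2 + 17*k/15 + 1/15.
Key eq: (1)·f(k+1) = (1)·f(k) + (k**4 + 34*k**3/15 + 2*k**2 + 17*k/15 + 1/15).
Bound: deg f ≤ 5.
Solving with deg f ≤ 5: f(k) = k*(3*k**4 + k**3 - 2*k**2 + 2*k - 3)/15.
Get s_k = R·t_k = k*(-3*k**4 - k**3 + 2*k**2 - 2*k + 3) with R(k) = B(k−1)f(k)/C(k) = k*(3*k**4 + k**3 - 2*k**2 + 2*k - 3)/(15*k**4 + 34*k**3 + 30*k**2 + 17*k + 1).
Verify: -15*k**4 - 34*k**3 - 30*k**2 - 17*k - 1 matches t_k.
Σ_(k=1)^n t_k = s_(n+1) − s_(1) = (-3*n**5 - 16*n**4 - 32*n**3 - 32*n**2 - 14*n - 1) − (-1), i.e. n*(-3*n**4 - 16*n**3 - 32*n**2 - 32*n - 14).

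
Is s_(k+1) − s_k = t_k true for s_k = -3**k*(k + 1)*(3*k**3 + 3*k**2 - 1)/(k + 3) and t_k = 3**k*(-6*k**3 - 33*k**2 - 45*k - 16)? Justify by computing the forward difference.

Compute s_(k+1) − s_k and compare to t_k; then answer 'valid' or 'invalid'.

Invalid: residual 3**k*(12*k**4 + 96*k**3 + 282*k**2 + 302*k + 98)/(k**2 + 7*k + 12) ≠ 0.

s_(k+1) = -3**(k + 1)*(k + 2)*(3*(k + 1)**3 + 3*(k + 1)**2 - 1)/(k + 4)
s_(k+1) − s_k = 3**k*(-6*k**5 - 63*k**4 - 252*k**3 - 445*k**2 - 350*k - 94)/(k**2 + 7*k + 12)
(s_(k+1) − s_k) − t_k = 3**k*(12*k**4 + 96*k**3 + 282*k**2 + 302*k + 98)/(k**2 + 7*k + 12)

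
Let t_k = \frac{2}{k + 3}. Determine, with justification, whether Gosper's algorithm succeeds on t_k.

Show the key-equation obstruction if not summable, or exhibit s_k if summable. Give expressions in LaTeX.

No — key equation has no polynomial f.

Ratio r(k) = (k + 3)/(k + 4).
A = k + 3, B = k + 4, C = 1.
Solve (k + 3)·f(k+1) − (k + 3)·f(k) = 1.
d = 0 from the (1,1,0) case.
Write f(k) = c0. Then LHS − RHS = -1, requiring -1 = 0: contradictory. No certificate.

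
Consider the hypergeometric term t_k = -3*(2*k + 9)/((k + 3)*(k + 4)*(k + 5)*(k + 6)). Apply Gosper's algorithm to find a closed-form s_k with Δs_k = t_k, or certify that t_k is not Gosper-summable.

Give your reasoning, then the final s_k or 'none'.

Ratio r(k) = (k + 3)*(2*k + 11)/((k + 7)*(2*k + 9)).
Factor: A=k + 3; B=k + 7; C=k + 9/2.
f must satisfy (k + 3)·f(k+1) − (k + 6)·f(k) = k + 9/2.
Degrees (1,1,1) ⇒ d ≤ 3.
Solve for f: f(k) = k*(k + 4)*(k + 8)/30 (degree 3 ≤ 3).
So s_k = (B(k−1)f/C)·t_k = (k*(k + 4)*(k + 6)*(k + 8)/(15*(2*k + 9)))·t_k = k*(-k - 8)/(5*(k**2 + 8*k + 15)).
Check: Δs_k = 3*(-2*k - 9)/(k**4 + 18*k**3 + 119*k**2 + 342*k + 360). ✓

s_k = k*(-k - 8)/(5*(k**2 + 8*k + 15))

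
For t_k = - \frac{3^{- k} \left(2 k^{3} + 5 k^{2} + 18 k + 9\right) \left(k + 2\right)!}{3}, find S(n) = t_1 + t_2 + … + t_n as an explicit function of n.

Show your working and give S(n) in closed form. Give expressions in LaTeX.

S(n) = \frac{3^{- n} \left(36 \cdot 3^{n} - 2 n^{5} n! - 17 n^{4} n! - 58 n^{3} n! - 103 n^{2} n! - 96 n n! - 36 n!\right)}{3}

Ratio r(k) = (2*k**4 + 17*k**3 + 67*k**2 + 136*k + 102)/(3*(2*k**3 + 5*k**2 + 18*k + 9)).
Factor: A=k/3 + 1; B=1; C=k**3 + 5*k**2/2 + 9*k + 9/2.
Need (k/3 + 1)·f(k+1) − (1)·f(k) = k**3 + 5*k**2/2 + 9*k + 9/2.
Degrees (1,0,3) ⇒ d ≤ 2.
Solve for f: f(k) = 3*(2*k**2 + k + 3)/2 (degree 2 ≤ 2).
So s_k = (B(k−1)f/C)·t_k = (3*(2*k**2 + k + 3)/(2*k**3 + 5*k**2 + 18*k + 9))·t_k = -(2*k**2 + k + 3)*factorial(k + 2)/3**k.
Δs = -(2*k**3 + 5*k**2 + 18*k + 9)*factorial(k + 2)/(3*3**k), as required.
Σ_(k=1)^n t_k = s_(n+1) − s_(1) = (-3**(-n - 1)*(2*n**2 + 5*n + 6)*factorial(n + 3)) − (-12), i.e. (36*3**n - 2*n**5*factorial(n) - 17*n**4*factorial(n) - 58*n**3*factorial(n) - 103*n**2*factorial(n) - 96*n*factorial(n) - 36*factorial(n))/(3*3**n).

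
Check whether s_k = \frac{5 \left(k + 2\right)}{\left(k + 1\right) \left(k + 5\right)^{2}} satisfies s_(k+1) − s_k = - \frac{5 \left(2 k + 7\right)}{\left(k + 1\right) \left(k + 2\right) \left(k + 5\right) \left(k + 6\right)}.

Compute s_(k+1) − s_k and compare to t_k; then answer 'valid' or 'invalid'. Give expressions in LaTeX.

Invalid: residual \frac{15 \left(3 k^{2} + 25 k + 47\right)}{k^{6} + 25 k^{5} + 249 k^{4} + 1247 k^{3} + 3242 k^{2} + 4020 k + 1800} ≠ 0.

s_(k+1) = 5*(k + 3)/((k + 2)*(k + 6)**2)
s_(k+1) − s_k = 5*((k + 1)*(k + 3)*(k + 5)**2 - (k + 2)**2*(k + 6)**2)/((k + 1)*(k + 2)*(k + 5)**2*(k + 6)**2)
(s_(k+1) − s_k) − t_k = 15*(3*k**2 + 25*k + 47)/(k**6 + 25*k**5 + 249*k**4 + 1247*k**3 + 3242*k**2 + 4020*k + 1800)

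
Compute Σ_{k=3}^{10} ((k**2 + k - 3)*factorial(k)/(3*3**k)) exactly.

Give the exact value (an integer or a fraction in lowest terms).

Ratio r(k) = (k + 1)*(k + (k + 1)**2 - 2)/(3*(k**2 + k - 3)).
Factor: A=k/3 + 1/3; B=1; C=k**2 + k - 3.
Set up (k/3 + 1/3)·f(k+1) − (1)·f(k) − (k**2 + k - 3) = 0.
Degrees (1,0,2) ⇒ d ≤ 1.
Match coefficients ⇒ f(k) = 3*(k + 2).
Certificate R = B(k−1)f/C = 3*(k + 2)/(k**2 + k - 3) gives s_k = (k + 2)*factorial(k)/3**k.
Δs = (k**2 + k - 3)*factorial(k)/(3*3**k), as required.
Telescoping: Σ = s_(11) − s_(3) = 6406400/2187 − (10/9) = 6403970/2187.

Σ = 6403970/2187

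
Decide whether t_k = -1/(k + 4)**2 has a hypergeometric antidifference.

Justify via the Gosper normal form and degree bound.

Compute t_(k+1)/t_k: get (k + 4)**2/(k + 5)**2.
Take A(k)=k**2 + 8*k + 16, B(k)=k**2 + 10*k + 25, C(k)=1.
Solve (k**2 + 8*k + 16)·f(k+1) − (k**2 + 8*k + 16)·f(k) = 1.
d = 0 from the (2,2,0) case.
f = c0 ⇒ A·f(k+1) − B(k−1)·f(k) − C = -1. The system {-1 = 0} is inconsistent; no antidifference.

No — key equation has no polynomial f.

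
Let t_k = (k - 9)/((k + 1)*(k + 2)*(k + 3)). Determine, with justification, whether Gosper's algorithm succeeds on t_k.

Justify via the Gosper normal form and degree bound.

r(k) = (k - 8)*(k + 1)/((k - 9)*(k + 4)) after simplifying.
Take A(k)=k + 1, B(k)=k + 4, C(k)=k - 9.
Solve (k + 1)·f(k+1) − (k + 3)·f(k) = k - 9.
From deg A=1, deg B=1, deg C=1: d=2.
Coefficient equations give f(k) = -k*(2*k + 7).
R(k) = B(k−1)·f(k)/C(k) = -k*(k + 3)*(2*k + 7)/(k - 9); s_k = R·t_k = k*(-2*k - 7)/((k + 1)*(k + 2)).
s_(k+1) − s_k = (k - 9)/(k**3 + 6*k**2 + 11*k + 6) = t_k.

Yes. s_k = k*(-2*k - 7)/((k + 1)*(k + 2)).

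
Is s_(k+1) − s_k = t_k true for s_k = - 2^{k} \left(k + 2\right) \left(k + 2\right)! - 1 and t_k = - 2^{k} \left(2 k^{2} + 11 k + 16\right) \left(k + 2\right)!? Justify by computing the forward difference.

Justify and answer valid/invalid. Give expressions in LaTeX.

s_(k+1) = -2**(k + 1)*(k + 3)*factorial(k + 3) - 1
s_(k+1) − s_k = -2**k*(2*k**2 + 11*k + 16)*factorial(k + 2)
(s_(k+1) − s_k) − t_k = 0

Valid: the claim telescopes to t_k.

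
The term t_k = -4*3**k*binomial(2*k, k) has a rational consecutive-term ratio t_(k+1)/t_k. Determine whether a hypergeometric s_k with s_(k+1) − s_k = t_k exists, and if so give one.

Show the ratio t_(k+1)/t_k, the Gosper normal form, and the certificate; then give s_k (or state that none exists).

The ratio is 6*(2*k + 1)/(k + 1).
A = 12*k + 6, B = k + 1, C = 1.
Solve (12*k + 6)·f(k+1) − (k)·f(k) = 1.
Degrees (1,1,0) ⇒ d ≤ -1.
deg f ≤ -1 is impossible — no certificate.

no hypergeometric antidifference exists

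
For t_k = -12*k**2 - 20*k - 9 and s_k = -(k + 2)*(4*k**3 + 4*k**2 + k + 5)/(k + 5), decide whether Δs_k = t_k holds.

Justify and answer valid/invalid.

s_(k+1) = -(k + 3)*(k + 4*(k + 1)**3 + 4*(k + 1)**2 + 6)/(k + 6)
s_(k+1) − s_k = (-12*k**4 - 128*k**3 - 361*k**2 - 375*k - 150)/(k**2 + 11*k + 30)
(s_(k+1) − s_k) − t_k = 12*(2*k**3 + 19*k**2 + 27*k + 10)/(k**2 + 11*k + 30)

Invalid: residual 12*(2*k**3 + 19*k**2 + 27*k + 10)/(k**2 + 11*k + 30) ≠ 0.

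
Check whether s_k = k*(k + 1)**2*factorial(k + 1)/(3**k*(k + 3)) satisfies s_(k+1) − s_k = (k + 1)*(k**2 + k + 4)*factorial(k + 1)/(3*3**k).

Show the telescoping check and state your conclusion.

Invalid: residual -2*(k + 1)*(k**3 + 4*k**2 + 4*k + 12)*factorial(k + 1)/(3*3**k*(k + 3)*(k + 4)) ≠ 0.

s_(k+1) = (k + 1)*(k + 2)**2*factorial(k + 2)/(3*3**k*(k + 4))
s_(k+1) − s_k = (k + 1)*(k**4 + 6*k**3 + 15*k**2 + 32*k + 24)*factorial(k + 1)/(3*3**k*(k + 3)*(k + 4))
(s_(k+1) − s_k) − t_k = -2*(k + 1)*(k**3 + 4*k**2 + 4*k + 12)*factorial(k + 1)/(3*3**k*(k + 3)*(k + 4))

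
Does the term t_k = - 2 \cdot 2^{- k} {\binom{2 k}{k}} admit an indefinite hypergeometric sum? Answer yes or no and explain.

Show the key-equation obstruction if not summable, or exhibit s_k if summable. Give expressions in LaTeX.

No; the degree bound rules out any f.

Ratio r(k) = (2*k + 1)/(k + 1).
Take A(k)=2*k + 1, B(k)=k + 1, C(k)=1.
Set up (2*k + 1)·f(k+1) − (k)·f(k) − (1) = 0.
Bound: deg f ≤ -1.
Bound -1 < 0, so the key equation has no polynomial solution.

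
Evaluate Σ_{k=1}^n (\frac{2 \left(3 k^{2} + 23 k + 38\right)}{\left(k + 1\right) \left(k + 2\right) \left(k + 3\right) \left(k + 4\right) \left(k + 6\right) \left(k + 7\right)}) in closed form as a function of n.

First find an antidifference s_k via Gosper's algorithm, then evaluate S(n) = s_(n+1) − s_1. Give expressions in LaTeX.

t_(k+1)/t_k = (k + 1)*(k + 6)*(23*k + 3*(k + 1)**2 + 61)/((k + 5)*(k + 8)*(3*k**2 + 23*k + 38)).
Normal form (A,B,C) = (k + 1, k + 8, k**3 + 38*k**2/3 + 51*k + 190/3).
Key eq: (k + 1)·f(k+1) = (k + 7)·f(k) + (k**3 + 38*k**2/3 + 51*k + 190/3).
From deg A=1, deg B=1, deg C=3: d=6.
Solve for f: f(k) = k*(k + 2)*(k + 4)*(k + 5)*(k**2 + 10*k + 27)/54 (degree 6 ≤ 6).
R(k) = B(k−1)·f(k)/C(k) = k*(k + 2)*(k + 4)*(k + 7)*(k**2 + 10*k + 27)/(18*(3*k**2 + 23*k + 38)); s_k = R·t_k = k*(k**2 + 10*k + 27)/(9*(k**3 + 10*k**2 + 27*k + 18)).
Verify: 2*(3*k**2 + 23*k + 38)/(k**6 + 23*k**5 + 207*k**4 + 925*k**3 + 2144*k**2 + 2412*k + 1008) matches t_k.
s_(n+1) = (n**3 + 13*n**2 + 50*n + 38)/(9*(n**3 + 13*n**2 + 50*n + 56)) and s_(1) = 19/252, so S(n) = n*(n**2 + 13*n + 50)/(28*(n**3 + 13*n**2 + 50*n + 56)).

S(n) = \frac{n \left(n^{2} + 13 n + 50\right)}{28 \left(n^{3} + 13 n^{2} + 50 n + 56\right)}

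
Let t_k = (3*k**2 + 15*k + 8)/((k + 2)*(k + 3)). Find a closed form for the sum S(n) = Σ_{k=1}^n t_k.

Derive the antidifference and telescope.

Ratio r(k) = (k + 2)*(15*k + 3*(k + 1)**2 + 23)/((k + 4)*(3*k**2 + 15*k + 8)).
Gosper form: A/B · C(k+1)/C(k) with A=k + 2, B=k + 4, C=k**2 + 5*k + 8/3.
f must satisfy (k + 2)·f(k+1) − (k + 3)·f(k) = k**2 + 5*k + 8/3.
Degrees (1,1,2) ⇒ d ≤ 2.
Coefficient equations give f(k) = k*(3*k + 1)/3.
Get s_k = R·t_k = k*(3*k + 1)/(k + 2) with R(k) = B(k−1)f(k)/C(k) = k*(k + 3)*(3*k + 1)/(3*k**2 + 15*k + 8).
Check: Δs_k = (3*k**2 + 15*k + 8)/(k**2 + 5*k + 6). ✓
s_(n+1) = (3*n**2 + 7*n + 4)/(n + 3) and s_(1) = 4/3, so S(n) = n*(9*n + 17)/(3*(n + 3)).

S(n) = n*(9*n + 17)/(3*(n + 3))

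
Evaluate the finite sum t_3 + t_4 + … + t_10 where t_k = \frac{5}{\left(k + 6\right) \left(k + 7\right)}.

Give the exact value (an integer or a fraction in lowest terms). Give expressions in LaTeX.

Σ = 40/153

Compute t_(k+1)/t_k: get (k + 6)/(k + 8).
Factor: A=k + 6; B=k + 8; C=1.
Need (k + 6)·f(k+1) − (k + 7)·f(k) = 1.
deg f ≤ 1 (via 1,1,0).
Match coefficients ⇒ f(k) = k/6.
R(k) = B(k−1)·f(k)/C(k) = k*(k + 7)/6; s_k = R·t_k = 5*k/(6*(k + 6)).
Check: Δs_k = 5/(k**2 + 13*k + 42). ✓
Σ_(k=3)^(10) t_k = s_(11) − s_(3) = 55/102 − (5/18) = 40/153.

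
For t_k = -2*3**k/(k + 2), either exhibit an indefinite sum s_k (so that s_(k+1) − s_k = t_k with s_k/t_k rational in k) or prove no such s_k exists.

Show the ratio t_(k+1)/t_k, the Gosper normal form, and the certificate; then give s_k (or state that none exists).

r(k) = 3*(k + 2)/(k + 3) after simplifying.
Take A(k)=3*k + 6, B(k)=k + 3, C(k)=1.
Key eq: (3*k + 6)·f(k+1) = (k + 2)·f(k) + (1).
From deg A=1, deg B=1, deg C=0: d=-1.
d = -1 < 0 ⇒ no nonzero polynomial f; not summable.

none — t_k is not Gosper-summable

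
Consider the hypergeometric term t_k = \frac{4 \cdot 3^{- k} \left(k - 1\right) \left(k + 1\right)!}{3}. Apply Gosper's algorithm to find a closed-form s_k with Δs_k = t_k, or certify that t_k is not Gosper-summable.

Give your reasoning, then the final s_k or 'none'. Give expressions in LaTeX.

s_k = 4 \cdot 3^{- k} \left(k + 1\right)!

Compute t_(k+1)/t_k: get k*(k + 2)/(3*(k - 1)).
A = k/3 + 2/3, B = 1, C = k - 1.
Need (k/3 + 2/3)·f(k+1) − (1)·f(k) = k - 1.
Bound: deg f ≤ 0.
A polynomial solution: f(k) = 3.
R(k) = B(k−1)·f(k)/C(k) = 3/(k - 1); s_k = R·t_k = 4*factorial(k + 1)/3**k.
Check: Δs_k = 4*(k - 1)*factorial(k + 1)/(3*3**k). ✓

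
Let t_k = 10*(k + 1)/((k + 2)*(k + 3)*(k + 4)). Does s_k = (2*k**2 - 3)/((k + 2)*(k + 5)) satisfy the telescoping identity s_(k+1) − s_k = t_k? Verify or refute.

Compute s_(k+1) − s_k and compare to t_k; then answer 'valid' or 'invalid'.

Invalid: residual 2*(2*k**3 - 2*k**2 - 63*k - 62)/(k**5 + 20*k**4 + 155*k**3 + 580*k**2 + 1044*k + 720) ≠ 0.

s_(k+1) = (2*(k + 1)**2 - 3)/((k + 3)*(k + 6))
s_(k+1) − s_k = 2*(7*k**2 + 30*k + 22)/(k**4 + 16*k**3 + 91*k**2 + 216*k + 180)
(s_(k+1) − s_k) − t_k = 2*(2*k**3 - 2*k**2 - 63*k - 62)/(k**5 + 20*k**4 + 155*k**3 + 580*k**2 + 1044*k + 720)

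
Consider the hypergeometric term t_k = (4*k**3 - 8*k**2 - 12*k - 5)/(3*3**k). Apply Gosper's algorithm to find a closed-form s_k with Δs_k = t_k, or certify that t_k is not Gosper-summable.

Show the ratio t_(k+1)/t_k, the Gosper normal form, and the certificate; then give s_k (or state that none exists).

r(k) = (4*k**3 + 4*k**2 - 16*k - 21)/(3*(4*k**3 - 8*k**2 - 12*k - 5)) after simplifying.
So A=1/3 and B=1, with C=k**3 - 2*k**2 - 3*k - 5/4.
Key eq: (1/3)·f(k+1) = (1)·f(k) + (k**3 - 2*k**2 - 3*k - 5/4).
From deg A=0, deg B=0, deg C=3: d=3.
Match coefficients ⇒ f(k) = -3*(k - 2)*(2*k**2 + 3*k + 2)/4.
Certificate R = B(k−1)f/C = -3*(k - 2)*(2*k**2 + 3*k + 2)/(4*k**3 - 8*k**2 - 12*k - 5) gives s_k = (-2*k**3 + k**2 + 4*k + 4)/3**k.
Δs = (4*k**3 - 8*k**2 - 12*k - 5)/(3*3**k), as required.

s_k = (-2*k**3 + k**2 + 4*k + 4)/3**k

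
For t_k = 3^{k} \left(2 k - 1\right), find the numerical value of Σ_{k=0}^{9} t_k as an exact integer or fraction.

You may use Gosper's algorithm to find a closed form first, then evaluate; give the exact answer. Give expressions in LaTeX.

Step 1: r(k) = 3*(2*k + 1)/(2*k - 1).
Take A(k)=3, B(k)=1, C(k)=k - 1/2.
Solve (3)·f(k+1) − (1)·f(k) = k - 1/2.
From deg A=0, deg B=0, deg C=1: d=1.
Coefficient equations give f(k) = (k - 2)/2.
So s_k = (B(k−1)f/C)·t_k = ((k - 2)/(2*k - 1))·t_k = 3**k*(k - 2).
Verify: 3**k*(2*k - 1) matches t_k.
Sum = s_(10) − s_(0); s_(10) = 472392, s_(0) = -2 ⇒ 472394.

Σ = 472394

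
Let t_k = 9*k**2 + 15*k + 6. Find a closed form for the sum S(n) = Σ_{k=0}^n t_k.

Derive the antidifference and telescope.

S(n) = 3*n**3 + 12*n**2 + 15*n + 6

The ratio is (3*k**2 + 11*k + 10)/(3*k**2 + 5*k + 2).
Take A(k)=1, B(k)=1, C(k)=k**2 + 5*k/3 + 2/3.
Set up (1)·f(k+1) − (1)·f(k) − (k**2 + 5*k/3 + 2/3) = 0.
Bound: deg f ≤ 3.
Coefficient equations give f(k) = k**2*(k + 1)/3.
Then R = B(k−1)f/C = k**2/(3*k + 2), so s_k = R(k)·t_k = 3*k**2*(k + 1).
s_(k+1) − s_k = 9*k**2 + 15*k + 6 = t_k.
Evaluate: s_(n+1) = 3*n**3 + 12*n**2 + 15*n + 6; subtract s_(0) = 0 ⇒ S(n) = 3*n**3 + 12*n**2 + 15*n + 6.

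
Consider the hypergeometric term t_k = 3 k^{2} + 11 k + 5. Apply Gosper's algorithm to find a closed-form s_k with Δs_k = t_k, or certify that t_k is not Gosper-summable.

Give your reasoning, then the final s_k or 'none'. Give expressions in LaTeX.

Step 1: r(k) = (3*k**2 + 17*k + 19)/(3*k**2 + 11*k + 5).
Factor: A=1; B=1; C=k**2 + 11*k/3 + 5/3.
Set up (1)·f(k+1) − (1)·f(k) − (k**2 + 11*k/3 + 5/3) = 0.
d = 3 from the (0,0,2) case.
Solving with deg f ≤ 3: f(k) = k**2*(k + 4)/3.
R(k) = B(k−1)·f(k)/C(k) = k**2*(k + 4)/(3*k**2 + 11*k + 5); s_k = R·t_k = k**2*(k + 4).
Check: Δs_k = 3*k**2 + 11*k + 5. ✓

s_k = k^{2} \left(k + 4\right)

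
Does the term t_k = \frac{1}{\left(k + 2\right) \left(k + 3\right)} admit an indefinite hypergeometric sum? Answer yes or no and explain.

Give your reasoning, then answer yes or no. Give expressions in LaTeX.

Yes. s_k = \frac{k}{2 \left(k + 2\right)}.

r(k) = (k + 2)/(k + 4) after simplifying.
Factor: A=k + 2; B=k + 4; C=1.
Solve (k + 2)·f(k+1) − (k + 3)·f(k) = 1.
Bound: deg f ≤ 1.
Match coefficients ⇒ f(k) = k/2.
R(k) = B(k−1)·f(k)/C(k) = k*(k + 3)/2; s_k = R·t_k = k/(2*(k + 2)).
Δs = 1/(k**2 + 5*k + 6), as required.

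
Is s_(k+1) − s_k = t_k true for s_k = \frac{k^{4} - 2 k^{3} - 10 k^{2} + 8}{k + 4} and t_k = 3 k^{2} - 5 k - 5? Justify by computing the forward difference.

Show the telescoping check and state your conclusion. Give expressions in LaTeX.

s_(k+1) = (k**4 + 2*k**3 - 10*k**2 - 22*k - 3)/(k + 5)
s_(k+1) − s_k = (3*k**4 + 18*k**3 - 12*k**2 - 99*k - 52)/(k**2 + 9*k + 20)
(s_(k+1) − s_k) − t_k = 2*(-2*k**3 - 11*k**2 + 23*k + 24)/(k**2 + 9*k + 20)

Invalid: residual \frac{2 \left(- 2 k^{3} - 11 k^{2} + 23 k + 24\right)}{k^{2} + 9 k + 20} ≠ 0.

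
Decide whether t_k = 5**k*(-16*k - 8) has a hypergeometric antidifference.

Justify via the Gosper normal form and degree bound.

Yes. s_k = 5**k*(3 - 4*k).

Ratio r(k) = 5*(2*k + 3)/(2*k + 1).
Take A(k)=5, B(k)=1, C(k)=k + 1/2.
Set up (5)·f(k+1) − (1)·f(k) − (k + 1/2) = 0.
From deg A=0, deg B=0, deg C=1: d=1.
Coefficient equations give f(k) = (4*k - 3)/16.
R(k) = B(k−1)·f(k)/C(k) = (4*k - 3)/(8*(2*k + 1)); s_k = R·t_k = 5**k*(3 - 4*k).
Verify: 5**k*(-16*k - 8) matches t_k.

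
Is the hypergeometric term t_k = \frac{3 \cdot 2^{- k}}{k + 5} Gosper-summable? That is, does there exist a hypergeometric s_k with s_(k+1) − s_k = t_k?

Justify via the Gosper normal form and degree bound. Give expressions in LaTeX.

t_(k+1)/t_k = (k + 5)/(2*(k + 6)).
Gosper form: A/B · C(k+1)/C(k) with A=k/2 + 5/2, B=k + 6, C=1.
Need (k/2 + 5/2)·f(k+1) − (k + 5)·f(k) = 1.
From deg A=1, deg B=1, deg C=0: d=-1.
deg f ≤ -1 is impossible — no certificate.

No — t_k has no hypergeometric antidifference.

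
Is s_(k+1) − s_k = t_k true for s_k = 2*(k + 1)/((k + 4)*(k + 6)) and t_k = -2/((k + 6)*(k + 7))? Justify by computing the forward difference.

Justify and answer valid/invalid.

Invalid: residual 6*(2*k + 11)/(k**4 + 22*k**3 + 179*k**2 + 638*k + 840) ≠ 0.

s_(k+1) = 2*(k + 2)/((k + 5)*(k + 7))
s_(k+1) − s_k = 2*(-k**2 - 3*k + 13)/(k**4 + 22*k**3 + 179*k**2 + 638*k + 840)
(s_(k+1) − s_k) − t_k = 6*(2*k + 11)/(k**4 + 22*k**3 + 179*k**2 + 638*k + 840)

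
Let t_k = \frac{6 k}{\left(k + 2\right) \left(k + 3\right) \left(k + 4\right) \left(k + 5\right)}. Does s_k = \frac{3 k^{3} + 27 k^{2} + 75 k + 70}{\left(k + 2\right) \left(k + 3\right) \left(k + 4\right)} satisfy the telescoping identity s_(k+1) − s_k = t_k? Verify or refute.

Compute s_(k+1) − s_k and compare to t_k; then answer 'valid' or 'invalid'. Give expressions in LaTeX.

s_(k+1) = (75*k + 3*(k + 1)**3 + 27*(k + 1)**2 + 145)/((k + 3)*(k + 4)*(k + 5))
s_(k+1) − s_k = 6*k/(k**4 + 14*k**3 + 71*k**2 + 154*k + 120)
(s_(k+1) − s_k) − t_k = 0

valid (s_(k+1) − s_k reduces to t_k)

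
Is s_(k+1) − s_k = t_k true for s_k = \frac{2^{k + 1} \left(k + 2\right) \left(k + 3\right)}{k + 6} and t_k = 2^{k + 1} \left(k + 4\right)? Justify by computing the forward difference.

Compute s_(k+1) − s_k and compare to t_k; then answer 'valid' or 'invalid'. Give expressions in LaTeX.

s_(k+1) = 2**(k + 2)*(k + 3)*(k + 4)/(k + 7)
s_(k+1) − s_k = 2**(k + 1)*(k**3 + 14*k**2 + 67*k + 102)/(k**2 + 13*k + 42)
(s_(k+1) − s_k) − t_k = 6*2**k*(-k**2 - 9*k - 22)/(k**2 + 13*k + 42)

Invalid: residual \frac{6 \cdot 2^{k} \left(- k^{2} - 9 k - 22\right)}{k^{2} + 13 k + 42} ≠ 0.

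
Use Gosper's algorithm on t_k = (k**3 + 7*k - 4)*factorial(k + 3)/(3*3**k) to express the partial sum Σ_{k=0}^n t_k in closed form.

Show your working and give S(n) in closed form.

S(n) = (-72*3**n + n**6*factorial(n) + 9*n**5*factorial(n) + 27*n**4*factorial(n) + 35*n**3*factorial(n) + 44*n**2*factorial(n) + 76*n*factorial(n) + 48*factorial(n))/(3*3**n)

Step 1: r(k) = (k + 4)*(7*k + (k + 1)**3 + 3)/(3*(k**3 + 7*k - 4)).
Gosper form: A/B · C(k+1)/C(k) with A=k/3 + 4/3, B=1, C=k**3 + 7*k - 4.
Key eq: (k/3 + 4/3)·f(k+1) = (1)·f(k) + (k**3 + 7*k - 4).
deg f ≤ 2 (via 1,0,3).
Solving with deg f ≤ 2: f(k) = 3*(k**2 - 3*k + 4).
Get s_k = R·t_k = (k**2 - 3*k + 4)*factorial(k + 3)/3**k with R(k) = B(k−1)f(k)/C(k) = 3*(k**2 - 3*k + 4)/(k**3 + 7*k - 4).
Check: Δs_k = (k**3 + 7*k - 4)*factorial(k + 3)/(3*3**k). ✓
s_(n+1) = 3**(-n - 1)*(n**2 - n + 2)*factorial(n + 4) and s_(0) = 24, so S(n) = (-72*3**n + n**6*factorial(n) + 9*n**5*factorial(n) + 27*n**4*factorial(n) + 35*n**3*factorial(n) + 44*n**2*factorial(n) + 76*n*factorial(n) + 48*factorial(n))/(3*3**n).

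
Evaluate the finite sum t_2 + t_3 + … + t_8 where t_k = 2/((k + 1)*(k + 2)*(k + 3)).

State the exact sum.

The ratio is (k + 1)/(k + 4).
Normal form (A,B,C) = (k + 1, k + 4, 1).
Solve (k + 1)·f(k+1) − (k + 3)·f(k) = 1.
deg f ≤ 2 (via 1,1,0).
Coefficient equations give f(k) = k*(k + 3)/4.
So s_k = (B(k−1)f/C)·t_k = (k*(k + 3)**2/4)·t_k = k*(k + 3)/(2*(k + 1)*(k + 2)).
Check: Δs_k = 2/(k**3 + 6*k**2 + 11*k + 6). ✓
Σ_(k=2)^(8) t_k = s_(9) − s_(2) = 27/55 − (5/12) = 49/660.

Σ = 49/660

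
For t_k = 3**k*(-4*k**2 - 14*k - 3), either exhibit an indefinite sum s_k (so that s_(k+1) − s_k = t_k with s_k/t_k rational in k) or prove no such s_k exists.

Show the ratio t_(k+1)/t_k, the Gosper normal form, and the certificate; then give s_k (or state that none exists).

s_k = 3**k*(-2*k**2 - k + 3)

r(k) = 3*(4*k**2 + 22*k + 21)/(4*k**2 + 14*k + 3) after simplifying.
Gosper form: A/B · C(k+1)/C(k) with A=3, B=1, C=k**2 + 7*k/2 + 3/4.
f must satisfy (3)·f(k+1) − (1)·f(k) = k**2 + 7*k/2 + 3/4.
Bound: deg f ≤ 2.
Solve for f: f(k) = (k - 1)*(2*k + 3)/4 (degree 2 ≤ 2).
Then R = B(k−1)f/C = (k - 1)*(2*k + 3)/(4*k**2 + 14*k + 3), so s_k = R(k)·t_k = 3**k*(-2*k**2 - k + 3).
Check: Δs_k = 3**k*(-4*k**2 - 14*k - 3). ✓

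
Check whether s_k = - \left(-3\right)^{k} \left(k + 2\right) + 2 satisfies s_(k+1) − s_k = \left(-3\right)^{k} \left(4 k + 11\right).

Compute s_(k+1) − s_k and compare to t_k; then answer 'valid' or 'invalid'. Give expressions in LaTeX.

s_(k+1) = 3*(-3)**k*(k + 3) + 2
s_(k+1) − s_k = (-3)**k*(4*k + 11)
(s_(k+1) − s_k) − t_k = 0

Valid — Δs_k = t_k.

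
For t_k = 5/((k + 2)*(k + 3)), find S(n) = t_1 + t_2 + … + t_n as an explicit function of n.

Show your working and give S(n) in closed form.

Step 1: r(k) = (k + 2)/(k + 4).
Factor: A=k + 2; B=k + 4; C=1.
Set up (k + 2)·f(k+1) − (k + 3)·f(k) − (1) = 0.
Bound: deg f ≤ 1.
Coefficient equations give f(k) = k/2.
Certificate R = B(k−1)f/C = k*(k + 3)/2 gives s_k = 5*k/(2*(k + 2)).
Δs = 5/(k**2 + 5*k + 6), as required.
s_(n+1) = 5*(n + 1)/(2*(n + 3)) and s_(1) = 5/6, so S(n) = 5*n/(3*(n + 3)).

S(n) = 5*n/(3*(n + 3))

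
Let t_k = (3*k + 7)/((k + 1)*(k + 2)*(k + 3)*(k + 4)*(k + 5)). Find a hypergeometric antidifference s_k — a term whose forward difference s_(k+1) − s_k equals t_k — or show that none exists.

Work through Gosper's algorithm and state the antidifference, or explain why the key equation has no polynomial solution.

r(k) = (k + 1)*(3*k + 10)/((k + 6)*(3*k + 7)) after simplifying.
A = k + 1, B = k + 6, C = k + 7/3.
Solve (k + 1)·f(k+1) − (k + 5)·f(k) = k + 7/3.
d = 4 from the (1,1,1) case.
Match coefficients ⇒ f(k) = k*(k + 2)*(k**2 + 8*k + 19)/36.
Get s_k = R·t_k = k*(k**2 + 8*k + 19)/(12*(k**3 + 8*k**2 + 19*k + 12)) with R(k) = B(k−1)f(k)/C(k) = k*(k + 2)*(k + 5)*(k**2 + 8*k + 19)/(12*(3*k + 7)).
Δs = (3*k + 7)/(k**5 + 15*k**4 + 85*k**3 + 225*k**2 + 274*k + 120), as required.

s_k = k*(k**2 + 8*k + 19)/(12*(k**3 + 8*k**2 + 19*k + 12))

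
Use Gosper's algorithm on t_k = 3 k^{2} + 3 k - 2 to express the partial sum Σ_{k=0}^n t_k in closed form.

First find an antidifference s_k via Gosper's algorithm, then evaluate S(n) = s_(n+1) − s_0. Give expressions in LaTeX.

t_(k+1)/t_k = (3*k**2 + 9*k + 4)/(3*k**2 + 3*k - 2).
Take A(k)=1, B(k)=1, C(k)=k**2 + k - 2/3.
Key eq: (1)·f(k+1) = (1)·f(k) + (k**2 + k - 2/3).
d = 3 from the (0,0,2) case.
Coefficient equations give f(k) = k*(k**2 - 3)/3.
Then R = B(k−1)f/C = k*(k**2 - 3)/(3*k**2 + 3*k - 2), so s_k = R(k)·t_k = k*(k**2 - 3).
s_(k+1) − s_k = 3*k**2 + 3*k - 2 = t_k.
Σ_(k=0)^n t_k = s_(n+1) − s_(0) = (n**3 + 3*n**2 - 2) − (0), i.e. n**3 + 3*n**2 - 2.

S(n) = n^{3} + 3 n^{2} - 2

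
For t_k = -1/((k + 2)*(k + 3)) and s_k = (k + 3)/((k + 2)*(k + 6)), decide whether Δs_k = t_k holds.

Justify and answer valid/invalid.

s_(k+1) = (k + 4)/((k + 3)*(k + 7))
s_(k+1) − s_k = (-k**2 - 7*k - 15)/(k**4 + 18*k**3 + 113*k**2 + 288*k + 252)
(s_(k+1) − s_k) − t_k = 3*(2*k + 9)/(k**4 + 18*k**3 + 113*k**2 + 288*k + 252)

Invalid: residual 3*(2*k + 9)/(k**4 + 18*k**3 + 113*k**2 + 288*k + 252) ≠ 0.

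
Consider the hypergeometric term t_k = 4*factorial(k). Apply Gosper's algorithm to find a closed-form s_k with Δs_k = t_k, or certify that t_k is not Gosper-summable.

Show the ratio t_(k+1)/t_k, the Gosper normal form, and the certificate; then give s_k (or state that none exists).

none — t_k is not Gosper-summable

Ratio r(k) = k + 1.
So A=k + 1 and B=1, with C=1.
Set up (k + 1)·f(k+1) − (1)·f(k) − (1) = 0.
Degrees (1,0,0) ⇒ d ≤ -1.
Bound -1 < 0, so the key equation has no polynomial solution.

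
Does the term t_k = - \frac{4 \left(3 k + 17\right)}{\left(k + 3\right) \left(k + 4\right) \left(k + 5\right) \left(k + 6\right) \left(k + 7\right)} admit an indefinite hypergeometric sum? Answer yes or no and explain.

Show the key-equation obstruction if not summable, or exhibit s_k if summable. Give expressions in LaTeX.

Yes. s_k = \frac{k \left(- k^{2} - 13 k - 54\right)}{18 \left(k^{3} + 13 k^{2} + 54 k + 72\right)}.

Step 1: r(k) = (k + 3)*(3*k + 20)/((k + 8)*(3*k + 17)).
A = k + 3, B = k + 8, C = k + 17/3.
Need (k + 3)·f(k+1) − (k + 7)·f(k) = k + 17/3.
Degrees (1,1,1) ⇒ d ≤ 4.
Solving with deg f ≤ 4: f(k) = k*(k + 5)*(k**2 + 13*k + 54)/216.
R(k) = B(k−1)·f(k)/C(k) = k*(k + 5)*(k + 7)*(k**2 + 13*k + 54)/(72*(3*k + 17)); s_k = R·t_k = k*(-k**2 - 13*k - 54)/(18*(k**3 + 13*k**2 + 54*k + 72)).
s_(k+1) − s_k = 4*(-3*k - 17)/(k**5 + 25*k**4 + 245*k**3 + 1175*k**2 + 2754*k + 2520) = t_k.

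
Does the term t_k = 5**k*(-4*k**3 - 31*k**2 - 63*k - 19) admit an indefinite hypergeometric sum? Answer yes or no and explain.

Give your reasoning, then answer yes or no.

Step 1: r(k) = 5*(4*k**3 + 43*k**2 + 137*k + 117)/(4*k**3 + 31*k**2 + 63*k + 19).
Gosper form: A/B · C(k+1)/C(k) with A=5, B=1, C=k**3 + 31*k**2/4 + 63*k/4 + 19/4.
Set up (5)·f(k+1) − (1)·f(k) − (k**3 + 31*k**2/4 + 63*k/4 + 19/4) = 0.
d = 3 from the (0,0,3) case.
Match coefficients ⇒ f(k) = (k + 2)*(k**2 + 2*k - 2)/4.
Then R = B(k−1)f/C = (k + 2)*(k**2 + 2*k - 2)/(4*k**3 + 31*k**2 + 63*k + 19), so s_k = R(k)·t_k = 5**k*(-k**3 - 4*k**2 - 2*k + 4).
Check: Δs_k = 5**k*(-4*k**3 - 31*k**2 - 63*k - 19). ✓

Yes. s_k = 5**k*(-k**3 - 4*k**2 - 2*k + 4).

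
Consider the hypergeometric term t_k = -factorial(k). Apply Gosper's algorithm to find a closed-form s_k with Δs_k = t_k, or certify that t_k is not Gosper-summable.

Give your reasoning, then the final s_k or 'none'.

The ratio is k + 1.
Factor: A=k + 1; B=1; C=1.
Solve (k + 1)·f(k+1) − (1)·f(k) = 1.
From deg A=1, deg B=0, deg C=0: d=-1.
Negative degree bound (-1): no f exists, t_k not Gosper-summable.

none (Gosper's algorithm certifies no s_k)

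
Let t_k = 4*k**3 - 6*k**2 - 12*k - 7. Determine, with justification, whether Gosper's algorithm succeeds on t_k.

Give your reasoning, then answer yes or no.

r(k) = (4*k**3 + 6*k**2 - 12*k - 21)/(4*k**3 - 6*k**2 - 12*k - 7) after simplifying.
Gosper form: A/B · C(k+1)/C(k) with A=1, B=1, C=k**3 - 3*k**2/2 - 3*k - 7/4.
f must satisfy (1)·f(k+1) − (1)·f(k) = k**3 - 3*k**2/2 - 3*k - 7/4.
deg f ≤ 4 (via 0,0,3).
Solving with deg f ≤ 4: f(k) = k*(k**3 - 4*k**2 - 2*k - 2)/4.
R(k) = B(k−1)·f(k)/C(k) = k*(k**3 - 4*k**2 - 2*k - 2)/(4*k**3 - 6*k**2 - 12*k - 7); s_k = R·t_k = k*(k**3 - 4*k**2 - 2*k - 2).
Check: Δs_k = 4*k**3 - 6*k**2 - 12*k - 7. ✓

Yes. s_k = k*(k**3 - 4*k**2 - 2*k - 2).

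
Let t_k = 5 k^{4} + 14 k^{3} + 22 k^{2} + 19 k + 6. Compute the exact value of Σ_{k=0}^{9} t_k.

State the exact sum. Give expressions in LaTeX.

Σ = 112200

Compute t_(k+1)/t_k: get (5*k**4 + 34*k**3 + 94*k**2 + 125*k + 66)/(5*k**4 + 14*k**3 + 22*k**2 + 19*k + 6).
Gosper form: A/B · C(k+1)/C(k) with A=1, B=1, C=k**4 + 14*k**3/5 + 22*k**2/5 + 19*k/5 + 6/5.
f must satisfy (1)·f(k+1) − (1)·f(k) = k**4 + 14*k**3/5 + 22*k**2/5 + 19*k/5 + 6/5.
deg f ≤ 5 (via 0,0,4).
Coefficient equations give f(k) = k**2*(k + 1)*(k**2 + 2)/5.
So s_k = (B(k−1)f/C)·t_k = (k**2*(k**2 + 2)/(5*k**3 + 9*k**2 + 13*k + 6))·t_k = k**2*(k**3 + k**2 + 2*k + 2).
Δs = 5*k**4 + 14*k**3 + 22*k**2 + 19*k + 6, as required.
Evaluate s at k=10 and k=0: 112200 and 0; difference 112200.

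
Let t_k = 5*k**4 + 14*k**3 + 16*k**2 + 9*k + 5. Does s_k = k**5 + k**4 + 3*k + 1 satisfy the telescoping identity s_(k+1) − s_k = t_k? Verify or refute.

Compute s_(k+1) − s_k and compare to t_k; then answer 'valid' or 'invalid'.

Valid: the claim telescopes to t_k.

s_(k+1) = 3*k + (k + 1)**5 + (k + 1)**4 + 4
s_(k+1) − s_k = -k**5 - k**4 + (k + 1)**5 + (k + 1)**4 + 3
(s_(k+1) − s_k) − t_k = 0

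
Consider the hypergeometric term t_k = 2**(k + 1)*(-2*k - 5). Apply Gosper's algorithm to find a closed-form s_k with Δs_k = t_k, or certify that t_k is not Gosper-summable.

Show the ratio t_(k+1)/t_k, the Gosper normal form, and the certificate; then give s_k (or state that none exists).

s_k = 2**(k + 1)*(-2*k - 1)

The ratio is 2*(2*k + 7)/(2*k + 5).
Factor: A=2; B=1; C=k + 5/2.
Solve (2)·f(k+1) − (1)·f(k) = k + 5/2.
deg f ≤ 1 (via 0,0,1).
A polynomial solution: f(k) = (2*k + 1)/2.
Certificate R = B(k−1)f/C = (2*k + 1)/(2*k + 5) gives s_k = 2**(k + 1)*(-2*k - 1).
Verify: 2**(k + 1)*(-2*k - 5) matches t_k.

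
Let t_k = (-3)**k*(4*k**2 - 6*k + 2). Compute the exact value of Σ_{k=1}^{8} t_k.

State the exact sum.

r(k) = 3*k*(-2*k - 1)/(2*k**2 - 3*k + 1) after simplifying.
Normal form (A,B,C) = (-3, 1, k**2 - 3*k/2 + 1/2).
Solve (-3)·f(k+1) − (1)·f(k) = k**2 - 3*k/2 + 1/2.
Bound: deg f ≤ 2.
Solving with deg f ≤ 2: f(k) = -(k - 2)*(k - 1)/4.
So s_k = (B(k−1)f/C)·t_k = (-(k - 2)/(2*(2*k - 1)))·t_k = (-3)**k*(-k**2 + 3*k - 2).
Check: Δs_k = (-3)**k*(4*k**2 - 6*k + 2). ✓
Evaluate s at k=9 and k=1: 1102248 and 0; difference 1102248.

Σ = 1102248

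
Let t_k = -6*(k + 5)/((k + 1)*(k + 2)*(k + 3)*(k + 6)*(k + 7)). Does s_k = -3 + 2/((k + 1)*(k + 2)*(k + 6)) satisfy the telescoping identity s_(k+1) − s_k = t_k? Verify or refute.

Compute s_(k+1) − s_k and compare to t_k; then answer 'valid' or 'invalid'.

valid; difference matches t_k

s_(k+1) = -3 + 2/((k + 2)*(k + 3)*(k + 7))
s_(k+1) − s_k = 6*(-k - 5)/(k**5 + 19*k**4 + 131*k**3 + 401*k**2 + 540*k + 252)
(s_(k+1) − s_k) − t_k = 0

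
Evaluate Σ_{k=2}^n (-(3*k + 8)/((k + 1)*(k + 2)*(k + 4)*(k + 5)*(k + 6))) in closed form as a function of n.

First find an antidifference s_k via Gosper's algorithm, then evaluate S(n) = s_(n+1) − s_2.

t_(k+1)/t_k = (k + 1)*(k + 4)*(3*k + 11)/((k + 3)*(k + 7)*(3*k + 8)).
Normal form (A,B,C) = (k + 1, k + 7, k**2 + 17*k/3 + 8).
Key eq: (k + 1)·f(k+1) = (k + 6)·f(k) + (k**2 + 17*k/3 + 8).
Degrees (1,1,2) ⇒ d ≤ 5.
Match coefficients ⇒ f(k) = k*(k + 2)*(k + 3)*(k**2 + 10*k + 29)/60.
R(k) = B(k−1)·f(k)/C(k) = k*(k + 2)*(k + 6)*(k**2 + 10*k + 29)/(20*(3*k + 8)); s_k = R·t_k = k*(-k**2 - 10*k - 29)/(20*(k**3 + 10*k**2 + 29*k + 20)).
Δs = (-3*k - 8)/(k**5 + 18*k**4 + 121*k**3 + 372*k**2 + 508*k + 240), as required.
Evaluate: s_(n+1) = (-n**3 - 13*n**2 - 52*n - 40)/(20*(n**3 + 13*n**2 + 52*n + 60)); subtract s_(2) = -53/1260 ⇒ S(n) = (-n**3 - 13*n**2 - 52*n + 66)/(126*(n**3 + 13*n**2 + 52*n + 60)).

S(n) = (-n**3 - 13*n**2 - 52*n + 66)/(126*(n**3 + 13*n**2 + 52*n + 60))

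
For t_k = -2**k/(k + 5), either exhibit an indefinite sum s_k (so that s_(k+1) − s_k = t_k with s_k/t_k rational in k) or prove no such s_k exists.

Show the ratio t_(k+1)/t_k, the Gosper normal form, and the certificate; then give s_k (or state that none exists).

t_(k+1)/t_k = 2*(k + 5)/(k + 6).
Take A(k)=2*k + 10, B(k)=k + 6, C(k)=1.
Solve (2*k + 10)·f(k+1) − (k + 5)·f(k) = 1.
deg f ≤ -1 (via 1,1,0).
Negative degree bound (-1): no f exists, t_k not Gosper-summable.

none — t_k is not Gosper-summable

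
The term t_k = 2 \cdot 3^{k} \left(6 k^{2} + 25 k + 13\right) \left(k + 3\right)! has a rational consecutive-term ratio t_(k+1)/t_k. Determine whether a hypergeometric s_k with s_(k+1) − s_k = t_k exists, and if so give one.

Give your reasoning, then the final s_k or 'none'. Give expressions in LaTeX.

s_k = 2 \cdot 3^{k} \left(2 k - 1\right) \left(k + 3\right)!

t_(k+1)/t_k = 3*(6*k**3 + 61*k**2 + 192*k + 176)/(6*k**2 + 25*k + 13).
Factor: A=3*k + 12; B=1; C=k**2 + 25*k/6 + 13/6.
Solve (3*k + 12)·f(k+1) − (1)·f(k) = k**2 + 25*k/6 + 13/6.
deg f ≤ 1 (via 1,0,2).
Match coefficients ⇒ f(k) = (2*k - 1)/6.
Get s_k = R·t_k = 2*3**k*(2*k - 1)*factorial(k + 3) with R(k) = B(k−1)f(k)/C(k) = (2*k - 1)/(6*k**2 + 25*k + 13).
Verify: 2*3**k*(6*k**2 + 25*k + 13)*factorial(k + 3) matches t_k.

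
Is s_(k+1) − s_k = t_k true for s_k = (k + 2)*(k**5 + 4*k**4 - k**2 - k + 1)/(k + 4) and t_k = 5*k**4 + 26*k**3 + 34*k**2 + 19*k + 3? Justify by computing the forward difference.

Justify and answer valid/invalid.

Invalid: residual 2*(-4*k**5 - 42*k**4 - 138*k**3 - 156*k**2 - 80*k - 11)/(k**2 + 9*k + 20) ≠ 0.

s_(k+1) = -(k + 3)*(k - (k + 1)**5 - 4*(k + 1)**4 + (k + 1)**2)/(k + 5)
s_(k+1) − s_k = (5*k**6 + 63*k**5 + 284*k**4 + 569*k**3 + 542*k**2 + 247*k + 38)/(k**2 + 9*k + 20)
(s_(k+1) − s_k) − t_k = 2*(-4*k**5 - 42*k**4 - 138*k**3 - 156*k**2 - 80*k - 11)/(k**2 + 9*k + 20)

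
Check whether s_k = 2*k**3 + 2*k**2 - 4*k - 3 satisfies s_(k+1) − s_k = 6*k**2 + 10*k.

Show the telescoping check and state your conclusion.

Valid: the claim telescopes to t_k.

s_(k+1) = 2*k**3 + 8*k**2 + 6*k - 3
s_(k+1) − s_k = 2*k*(3*k + 5)
(s_(k+1) − s_k) − t_k = 0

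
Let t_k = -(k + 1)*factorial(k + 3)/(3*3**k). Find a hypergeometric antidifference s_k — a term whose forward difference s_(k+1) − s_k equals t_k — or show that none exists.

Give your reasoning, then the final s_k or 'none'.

The ratio is (k + 2)*(k + 4)/(3*(k + 1)).
Take A(k)=k/3 + 4/3, B(k)=1, C(k)=k + 1.
Need (k/3 + 4/3)·f(k+1) − (1)·f(k) = k + 1.
Bound: deg f ≤ 0.
Match coefficients ⇒ f(k) = 3.
Get s_k = R·t_k = -factorial(k + 3)/3**k with R(k) = B(k−1)f(k)/C(k) = 3/(k + 1).
s_(k+1) − s_k = -(k + 1)*factorial(k + 3)/(3*3**k) = t_k.

s_k = -factorial(k + 3)/3**k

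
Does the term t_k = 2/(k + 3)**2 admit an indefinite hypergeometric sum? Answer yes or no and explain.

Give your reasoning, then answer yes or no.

No; the coefficient equations for f are inconsistent.

t_(k+1)/t_k = (k + 3)**2/(k + 4)**2.
Take A(k)=k**2 + 6*k + 9, B(k)=k**2 + 8*k + 16, C(k)=1.
Set up (k**2 + 6*k + 9)·f(k+1) − (k**2 + 6*k + 9)·f(k) − (1) = 0.
d = 0 from the (2,2,0) case.
f = c0 ⇒ A·f(k+1) − B(k−1)·f(k) − C = -1. The system {-1 = 0} is inconsistent; no antidifference.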